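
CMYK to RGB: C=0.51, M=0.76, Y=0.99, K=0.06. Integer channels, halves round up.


R = 255 × (1-C) × (1-K) = 255 × 0.49 × 0.94 = 117.453 → 117
G = 255 × (1-M) × (1-K) = 255 × 0.24 × 0.94 = 57.528 → 58
B = 255 × (1-Y) × (1-K) = 255 × 0.01 × 0.94 = 2.397 → 2
= RGB(117, 58, 2)


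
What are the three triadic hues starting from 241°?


Triadic: equally spaced at 120° intervals
H1 = 241°
H2 = (241 + 120) mod 360 = 1°
H3 = (241 + 240) mod 360 = 121°
Triadic = 241°, 1°, 121°


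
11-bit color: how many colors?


Colors = 2^bits = 2^11
= 2,048 colors


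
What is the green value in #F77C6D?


Color: #F77C6D
R = F7 = 247
G = 7C = 124
B = 6D = 109
Green = 124


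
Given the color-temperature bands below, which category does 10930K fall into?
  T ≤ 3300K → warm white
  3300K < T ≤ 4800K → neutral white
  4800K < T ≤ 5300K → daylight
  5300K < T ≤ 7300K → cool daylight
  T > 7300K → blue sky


Temperature: 10930K
10930K > 7300K → blue sky
Classification: blue sky


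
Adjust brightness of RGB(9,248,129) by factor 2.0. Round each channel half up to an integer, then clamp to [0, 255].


Multiply each channel by 2.0, round half up, clamp to [0, 255]
R: 9×2.0 = 18
G: 248×2.0 = 496 → clamp → 255
B: 129×2.0 = 258 → clamp → 255
= RGB(18, 255, 255)


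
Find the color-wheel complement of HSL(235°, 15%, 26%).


Complement = opposite side of color wheel = hue + 180°
H' = (235 + 180) mod 360 = 55°
S and L unchanged.
= HSL(55°, 15%, 26%)


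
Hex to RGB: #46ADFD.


46 → 70 (R)
AD → 173 (G)
FD → 253 (B)
= RGB(70, 173, 253)


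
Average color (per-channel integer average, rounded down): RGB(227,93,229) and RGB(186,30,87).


Midpoint: each channel = ⌊(C₁+C₂)/2⌋
R: ⌊(227+186)/2⌋ = 206
G: ⌊(93+30)/2⌋ = 61
B: ⌊(229+87)/2⌋ = 158
= RGB(206, 61, 158)


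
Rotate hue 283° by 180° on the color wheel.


New hue = (H + rotation) mod 360
New hue = (283 + 180) mod 360
= 463 mod 360
= 103°


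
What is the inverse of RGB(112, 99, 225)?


Invert: (255-R, 255-G, 255-B)
R: 255-112 = 143
G: 255-99 = 156
B: 255-225 = 30
= RGB(143, 156, 30)


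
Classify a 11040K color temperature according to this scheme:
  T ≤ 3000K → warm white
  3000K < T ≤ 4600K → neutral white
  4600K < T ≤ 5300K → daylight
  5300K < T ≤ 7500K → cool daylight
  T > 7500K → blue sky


Temperature: 11040K
11040K > 7500K → blue sky
Classification: blue sky


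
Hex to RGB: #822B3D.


82 → 130 (R)
2B → 43 (G)
3D → 61 (B)
= RGB(130, 43, 61)


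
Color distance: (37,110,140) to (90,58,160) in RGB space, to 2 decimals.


d = √[(R₁-R₂)² + (G₁-G₂)² + (B₁-B₂)²]
d = √[(37-90)² + (110-58)² + (140-160)²]
d = √[2809 + 2704 + 400]
d = √5913
d ≈ 76.90


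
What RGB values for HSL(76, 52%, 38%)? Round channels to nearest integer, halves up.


H=76°, S=0.52, L=0.38
C = (1-|2L-1|)×S = (1-|-0.24|)×0.52 = 0.3952
H' = H/60 = 76/60 ≈ 1.2667; X = C×(1-|H' mod 2 - 1|) ≈ 0.2898
m = L - C/2 = 0.38 - 0.1976 = 0.1824
Sector ⌊H'⌋ = 1 → (R',G',B') = (≈0.2898, 0.3952, 0.0)
RGB = ((R'+m)×255, (G'+m)×255, (B'+m)×255) = (120.4144, 147.288, 46.512)
Round half up → RGB(120, 147, 47)


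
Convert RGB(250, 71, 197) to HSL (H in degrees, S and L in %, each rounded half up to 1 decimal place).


Normalize: R'=250/255≈0.9804, G'=71/255≈0.2784, B'=197/255≈0.7725
Max=250/255, Min=71/255, Δ=Max-Min=179/255
L = (Max+Min)/2 = (250+71)/510 = 321/510 = 0.62941… → L = 62.9%
L > 0.5 → S = Δ/(2-Max-Min) = 179/(510-250-71) = 179/189 = 0.94708… → S = 94.7%
(the 1/255 factors cancel in S and H, so raw channel differences can be used)
Max is R' → H = 60 × (((G-B)/Δ) mod 6) = 60 × (((71-197)/179) mod 6)
  (-126)/179 = -0.7039…; negative, so add 6 → 5.2960…
  H = 60 × 5.2960… = 317.765…° → H = 317.8°
= HSL(317.8°, 94.7%, 62.9%)


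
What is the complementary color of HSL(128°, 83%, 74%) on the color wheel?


Complement = opposite side of color wheel = hue + 180°
H' = (128 + 180) mod 360 = 308°
S and L unchanged.
= HSL(308°, 83%, 74%)


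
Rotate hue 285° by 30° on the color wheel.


New hue = (H + rotation) mod 360
New hue = (285 + 30) mod 360
= 315 mod 360
= 315°


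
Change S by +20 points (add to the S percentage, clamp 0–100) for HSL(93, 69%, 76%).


Original S = 69%
Adjustment = +20 percentage points
New S = 69 + (20) = 89
Clamp to [0, 100] → 89
= HSL(93°, 89%, 76%)


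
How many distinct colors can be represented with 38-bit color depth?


Colors = 2^bits = 2^38
= 274,877,906,944 colors


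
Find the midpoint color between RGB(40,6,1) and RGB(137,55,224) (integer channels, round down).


Midpoint: each channel = ⌊(C₁+C₂)/2⌋
R: ⌊(40+137)/2⌋ = 88
G: ⌊(6+55)/2⌋ = 30
B: ⌊(1+224)/2⌋ = 112
= RGB(88, 30, 112)


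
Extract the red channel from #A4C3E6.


Color: #A4C3E6
R = A4 = 164
G = C3 = 195
B = E6 = 230
Red = 164


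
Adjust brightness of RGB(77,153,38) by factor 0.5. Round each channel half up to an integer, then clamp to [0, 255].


Multiply each channel by 0.5, round half up, clamp to [0, 255]
R: 77×0.5 = 38.5 → round → 39
G: 153×0.5 = 76.5 → round → 77
B: 38×0.5 = 19
= RGB(39, 77, 19)


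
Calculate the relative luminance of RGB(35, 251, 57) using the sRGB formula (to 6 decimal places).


Linearize each channel (sRGB transfer function): c = v/255; c_lin = c/12.92 if c ≤ 0.04045, else ((c+0.055)/1.055)^2.4
  R: 35/255 ≈ 0.137255 > 0.04045 → ((0.137255+0.055)/1.055)^2.4 ≈ 0.016807
  G: 251/255 ≈ 0.984314 > 0.04045 → ((0.984314+0.055)/1.055)^2.4 ≈ 0.964686
  B: 57/255 ≈ 0.223529 > 0.04045 → ((0.223529+0.055)/1.055)^2.4 ≈ 0.040915
R_lin = 0.016807, G_lin = 0.964686, B_lin = 0.040915
L = 0.2126×R + 0.7152×G + 0.0722×B
L = 0.2126×0.016807 + 0.7152×0.964686 + 0.0722×0.040915
L ≈ 0.696471


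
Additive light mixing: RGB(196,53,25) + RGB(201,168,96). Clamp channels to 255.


Additive: each channel = min(255, C₁+C₂)
R: 196+201 = 397 → 255
G: 53+168 = 221 → 221
B: 25+96 = 121 → 121
= RGB(255, 221, 121)


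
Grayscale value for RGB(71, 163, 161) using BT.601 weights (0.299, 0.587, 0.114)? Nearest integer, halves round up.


Gray = 0.299×R + 0.587×G + 0.114×B
Gray = 0.299×71 + 0.587×163 + 0.114×161
Gray = 21.229 + 95.681 + 18.354
Gray = 135.264 → round half up → 135
Gray = 135


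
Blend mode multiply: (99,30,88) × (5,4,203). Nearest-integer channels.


Multiply: C = A×B/255, rounded to nearest integer
R: 99×5/255 = 495/255 ≈ 1.941 → 2
G: 30×4/255 = 120/255 ≈ 0.471 → 0
B: 88×203/255 = 17864/255 ≈ 70.055 → 70
= RGB(2, 0, 70)


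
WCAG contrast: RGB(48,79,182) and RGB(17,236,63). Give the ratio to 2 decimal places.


Linearize each sRGB channel c=v/255: c/12.92 if c ≤ 0.04045 else ((c+0.055)/1.055)^2.4
L = 0.2126×R_lin + 0.7152×G_lin + 0.0722×B_lin
Color 1 (48,79,182):
  R=48: 48/255≈0.1882 > 0.04045 → ((0.1882+0.055)/1.055)^2.4 ≈ 0.02956
  G=79: 79/255≈0.3098 > 0.04045 → ((0.3098+0.055)/1.055)^2.4 ≈ 0.07819
  B=182: 182/255≈0.7137 > 0.04045 → ((0.7137+0.055)/1.055)^2.4 ≈ 0.46778
  L1 = 0.2126×0.02956 + 0.7152×0.07819 + 0.0722×0.46778 ≈ 0.09598
Color 2 (17,236,63):
  R=17: 17/255≈0.0667 > 0.04045 → ((0.0667+0.055)/1.055)^2.4 ≈ 0.00561
  G=236: 236/255≈0.9255 > 0.04045 → ((0.9255+0.055)/1.055)^2.4 ≈ 0.83880
  B=63: 63/255≈0.2471 > 0.04045 → ((0.2471+0.055)/1.055)^2.4 ≈ 0.04971
  L2 = 0.2126×0.00561 + 0.7152×0.83880 + 0.0722×0.04971 ≈ 0.60469
Lighter = 0.60469, Darker = 0.09598
Ratio = (L_lighter + 0.05) / (L_darker + 0.05)
Ratio = (0.60469 + 0.05) / (0.09598 + 0.05) = 0.65469 / 0.14598 ≈ 4.4849
Ratio ≈ 4.48:1


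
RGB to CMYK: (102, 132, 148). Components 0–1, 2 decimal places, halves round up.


R'=102/255≈0.4000, G'=132/255≈0.5176, B'=148/255≈0.5804
K = 1 - max(R',G',B') = 1 - 148/255 = 107/255 = 0.41960… → 0.42
(1-R'-K)/(1-K) simplifies to (max-R)/max with max = 148:
C = (148-102)/148 = 46/148 = 0.31081… → 0.31
M = (148-132)/148 = 16/148 = 0.10810… → 0.11
Y = (148-148)/148 = 0/148 = 0 → 0.00
= CMYK(0.31, 0.11, 0.00, 0.42)


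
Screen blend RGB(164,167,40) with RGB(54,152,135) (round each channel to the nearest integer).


Screen: C = 255 - (255-A)×(255-B)/255, rounded to nearest integer
R: 255 - (255-164)×(255-54)/255 = 255 - 18291/255 ≈ 255 - 71.729 = 183.271 → 183
G: 255 - (255-167)×(255-152)/255 = 255 - 9064/255 ≈ 255 - 35.545 = 219.455 → 219
B: 255 - (255-40)×(255-135)/255 = 255 - 25800/255 ≈ 255 - 101.176 = 153.824 → 154
= RGB(183, 219, 154)


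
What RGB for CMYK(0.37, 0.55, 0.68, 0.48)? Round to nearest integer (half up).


R = 255 × (1-C) × (1-K) = 255 × 0.63 × 0.52 = 83.538 → 84
G = 255 × (1-M) × (1-K) = 255 × 0.45 × 0.52 = 59.67 → 60
B = 255 × (1-Y) × (1-K) = 255 × 0.32 × 0.52 = 42.432 → 42
= RGB(84, 60, 42)


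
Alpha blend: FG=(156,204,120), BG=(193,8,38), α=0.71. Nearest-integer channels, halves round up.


C = α×F + (1-α)×B, with 1-α = 0.29
R: 0.71×156 + 0.29×193 = 110.76 + 55.97 = 166.73 → 167
G: 0.71×204 + 0.29×8 = 144.84 + 2.32 = 147.16 → 147
B: 0.71×120 + 0.29×38 = 85.20 + 11.02 = 96.22 → 96
= RGB(167, 147, 96)


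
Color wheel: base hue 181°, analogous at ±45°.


Base hue: 181°
Left analog: (181 - 45) mod 360 = 136°
Right analog: (181 + 45) mod 360 = 226°
Analogous hues = 136° and 226°


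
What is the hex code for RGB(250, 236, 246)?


R = 250 → FA (hex)
G = 236 → EC (hex)
B = 246 → F6 (hex)
Hex = #FAECF6


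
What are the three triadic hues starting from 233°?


Triadic: equally spaced at 120° intervals
H1 = 233°
H2 = (233 + 120) mod 360 = 353°
H3 = (233 + 240) mod 360 = 113°
Triadic = 233°, 353°, 113°


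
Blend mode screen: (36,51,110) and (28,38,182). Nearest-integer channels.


Screen: C = 255 - (255-A)×(255-B)/255, rounded to nearest integer
R: 255 - (255-36)×(255-28)/255 = 255 - 49713/255 ≈ 255 - 194.953 = 60.047 → 60
G: 255 - (255-51)×(255-38)/255 = 255 - 44268/255 ≈ 255 - 173.600 = 81.400 → 81
B: 255 - (255-110)×(255-182)/255 = 255 - 10585/255 ≈ 255 - 41.510 = 213.490 → 213
= RGB(60, 81, 213)


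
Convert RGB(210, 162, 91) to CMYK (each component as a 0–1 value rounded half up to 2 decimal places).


R'=210/255≈0.8235, G'=162/255≈0.6353, B'=91/255≈0.3569
K = 1 - max(R',G',B') = 1 - 210/255 = 45/255 = 0.17647… → 0.18
(1-R'-K)/(1-K) simplifies to (max-R)/max with max = 210:
C = (210-210)/210 = 0/210 = 0 → 0.00
M = (210-162)/210 = 48/210 = 0.22857… → 0.23
Y = (210-91)/210 = 119/210 = 0.56666… → 0.57
= CMYK(0.00, 0.23, 0.57, 0.18)


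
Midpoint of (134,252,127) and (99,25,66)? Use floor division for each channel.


Midpoint: each channel = ⌊(C₁+C₂)/2⌋
R: ⌊(134+99)/2⌋ = 116
G: ⌊(252+25)/2⌋ = 138
B: ⌊(127+66)/2⌋ = 96
= RGB(116, 138, 96)


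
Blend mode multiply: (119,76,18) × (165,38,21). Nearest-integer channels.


Multiply: C = A×B/255, rounded to nearest integer
R: 119×165/255 = 19635/255 ≈ 77.000 → 77
G: 76×38/255 = 2888/255 ≈ 11.325 → 11
B: 18×21/255 = 378/255 ≈ 1.482 → 1
= RGB(77, 11, 1)


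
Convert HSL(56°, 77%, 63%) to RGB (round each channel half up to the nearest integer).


H=56°, S=0.77, L=0.63
C = (1-|2L-1|)×S = (1-|0.26|)×0.77 = 0.5698
H' = H/60 = 56/60 ≈ 0.9333; X = C×(1-|H' mod 2 - 1|) ≈ 0.5318
m = L - C/2 = 0.63 - 0.2849 = 0.3451
Sector ⌊H'⌋ = 0 → (R',G',B') = (0.5698, ≈0.5318, 0.0)
RGB = ((R'+m)×255, (G'+m)×255, (B'+m)×255) = (233.2995, 223.6129, 88.0005)
Round half up → RGB(233, 224, 88)


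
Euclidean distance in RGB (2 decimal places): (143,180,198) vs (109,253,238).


d = √[(R₁-R₂)² + (G₁-G₂)² + (B₁-B₂)²]
d = √[(143-109)² + (180-253)² + (198-238)²]
d = √[1156 + 5329 + 1600]
d = √8085
d ≈ 89.92


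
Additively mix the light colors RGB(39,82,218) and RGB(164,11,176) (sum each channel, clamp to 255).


Additive: each channel = min(255, C₁+C₂)
R: 39+164 = 203 → 203
G: 82+11 = 93 → 93
B: 218+176 = 394 → 255
= RGB(203, 93, 255)


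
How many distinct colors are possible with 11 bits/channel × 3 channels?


Total bits = 11 bits/channel × 3 channels = 33 bits
Distinct colors = 2^33
= 8,589,934,592 colors


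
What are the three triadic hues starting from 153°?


Triadic: equally spaced at 120° intervals
H1 = 153°
H2 = (153 + 120) mod 360 = 273°
H3 = (153 + 240) mod 360 = 33°
Triadic = 153°, 273°, 33°


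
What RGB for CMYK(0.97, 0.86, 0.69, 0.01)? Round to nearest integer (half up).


R = 255 × (1-C) × (1-K) = 255 × 0.03 × 0.99 = 7.5735 → 8
G = 255 × (1-M) × (1-K) = 255 × 0.14 × 0.99 = 35.343 → 35
B = 255 × (1-Y) × (1-K) = 255 × 0.31 × 0.99 = 78.2595 → 78
= RGB(8, 35, 78)


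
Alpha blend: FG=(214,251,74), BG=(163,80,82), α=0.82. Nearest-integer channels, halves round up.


C = α×F + (1-α)×B, with 1-α = 0.18
R: 0.82×214 + 0.18×163 = 175.48 + 29.34 = 204.82 → 205
G: 0.82×251 + 0.18×80 = 205.82 + 14.40 = 220.22 → 220
B: 0.82×74 + 0.18×82 = 60.68 + 14.76 = 75.44 → 75
= RGB(205, 220, 75)


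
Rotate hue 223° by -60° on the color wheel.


New hue = (H + rotation) mod 360
New hue = (223 -60) mod 360
= 163 mod 360
= 163°


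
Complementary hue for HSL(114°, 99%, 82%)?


Complement = opposite side of color wheel = hue + 180°
H' = (114 + 180) mod 360 = 294°
S and L unchanged.
= HSL(294°, 99%, 82%)


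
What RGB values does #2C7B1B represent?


2C → 44 (R)
7B → 123 (G)
1B → 27 (B)
= RGB(44, 123, 27)


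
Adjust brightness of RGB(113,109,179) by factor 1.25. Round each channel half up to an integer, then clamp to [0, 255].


Multiply each channel by 1.25, round half up, clamp to [0, 255]
R: 113×1.25 = 141.25 → round → 141
G: 109×1.25 = 136.25 → round → 136
B: 179×1.25 = 223.75 → round → 224
= RGB(141, 136, 224)


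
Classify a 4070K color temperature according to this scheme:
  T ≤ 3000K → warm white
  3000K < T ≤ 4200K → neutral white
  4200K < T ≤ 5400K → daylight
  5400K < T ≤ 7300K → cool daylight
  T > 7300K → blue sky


Temperature: 4070K
3000K < 4070K ≤ 4200K → neutral white
Classification: neutral white


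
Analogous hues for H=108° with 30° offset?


Base hue: 108°
Left analog: (108 - 30) mod 360 = 78°
Right analog: (108 + 30) mod 360 = 138°
Analogous hues = 78° and 138°


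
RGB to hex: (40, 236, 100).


R = 40 → 28 (hex)
G = 236 → EC (hex)
B = 100 → 64 (hex)
Hex = #28EC64


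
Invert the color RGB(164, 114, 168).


Invert: (255-R, 255-G, 255-B)
R: 255-164 = 91
G: 255-114 = 141
B: 255-168 = 87
= RGB(91, 141, 87)


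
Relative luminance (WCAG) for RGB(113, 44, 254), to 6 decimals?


Linearize each channel (sRGB transfer function): c = v/255; c_lin = c/12.92 if c ≤ 0.04045, else ((c+0.055)/1.055)^2.4
  R: 113/255 ≈ 0.443137 > 0.04045 → ((0.443137+0.055)/1.055)^2.4 ≈ 0.165132
  G: 44/255 ≈ 0.172549 > 0.04045 → ((0.172549+0.055)/1.055)^2.4 ≈ 0.025187
  B: 254/255 ≈ 0.996078 > 0.04045 → ((0.996078+0.055)/1.055)^2.4 ≈ 0.991102
R_lin = 0.165132, G_lin = 0.025187, B_lin = 0.991102
L = 0.2126×R + 0.7152×G + 0.0722×B
L = 0.2126×0.165132 + 0.7152×0.025187 + 0.0722×0.991102
L ≈ 0.124678


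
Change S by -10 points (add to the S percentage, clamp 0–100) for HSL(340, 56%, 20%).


Original S = 56%
Adjustment = -10 percentage points
New S = 56 + (-10) = 46
Clamp to [0, 100] → 46
= HSL(340°, 46%, 20%)


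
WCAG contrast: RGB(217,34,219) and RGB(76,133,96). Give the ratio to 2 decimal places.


Linearize each sRGB channel c=v/255: c/12.92 if c ≤ 0.04045 else ((c+0.055)/1.055)^2.4
L = 0.2126×R_lin + 0.7152×G_lin + 0.0722×B_lin
Color 1 (217,34,219):
  R=217: 217/255≈0.8510 > 0.04045 → ((0.8510+0.055)/1.055)^2.4 ≈ 0.69387
  G=34: 34/255≈0.1333 > 0.04045 → ((0.1333+0.055)/1.055)^2.4 ≈ 0.01600
  B=219: 219/255≈0.8588 > 0.04045 → ((0.8588+0.055)/1.055)^2.4 ≈ 0.70838
  L1 = 0.2126×0.69387 + 0.7152×0.01600 + 0.0722×0.70838 ≈ 0.21010
Color 2 (76,133,96):
  R=76: 76/255≈0.2980 > 0.04045 → ((0.2980+0.055)/1.055)^2.4 ≈ 0.07227
  G=133: 133/255≈0.5216 > 0.04045 → ((0.5216+0.055)/1.055)^2.4 ≈ 0.23455
  B=96: 96/255≈0.3765 > 0.04045 → ((0.3765+0.055)/1.055)^2.4 ≈ 0.11697
  L2 = 0.2126×0.07227 + 0.7152×0.23455 + 0.0722×0.11697 ≈ 0.19156
Lighter = 0.21010, Darker = 0.19156
Ratio = (L_lighter + 0.05) / (L_darker + 0.05)
Ratio = (0.21010 + 0.05) / (0.19156 + 0.05) = 0.26010 / 0.24156 ≈ 1.0768
Ratio ≈ 1.08:1


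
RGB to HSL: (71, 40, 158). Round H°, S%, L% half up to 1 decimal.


Normalize: R'=71/255≈0.2784, G'=40/255≈0.1569, B'=158/255≈0.6196
Max=158/255, Min=40/255, Δ=Max-Min=118/255
L = (Max+Min)/2 = (158+40)/510 = 198/510 = 0.38823… → L = 38.8%
L ≤ 0.5 → S = Δ/(Max+Min) = 118/(158+40) = 118/198 = 0.59595… → S = 59.6%
(the 1/255 factors cancel in S and H, so raw channel differences can be used)
Max is B' → H = 60 × ((R-G)/Δ + 4) = 60 × ((71-40)/118 + 4)
  31/118 + 4 = 0.2627… + 4 = 4.2627…
  H = 60 × 4.2627… = 255.762…° → H = 255.8°
= HSL(255.8°, 59.6%, 38.8%)


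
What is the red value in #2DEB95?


Color: #2DEB95
R = 2D = 45
G = EB = 235
B = 95 = 149
Red = 45


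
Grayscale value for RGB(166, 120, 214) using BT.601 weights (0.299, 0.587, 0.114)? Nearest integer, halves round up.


Gray = 0.299×R + 0.587×G + 0.114×B
Gray = 0.299×166 + 0.587×120 + 0.114×214
Gray = 49.634 + 70.440 + 24.396
Gray = 144.470 → round half up → 144
Gray = 144


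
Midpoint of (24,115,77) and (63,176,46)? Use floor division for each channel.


Midpoint: each channel = ⌊(C₁+C₂)/2⌋
R: ⌊(24+63)/2⌋ = 43
G: ⌊(115+176)/2⌋ = 145
B: ⌊(77+46)/2⌋ = 61
= RGB(43, 145, 61)


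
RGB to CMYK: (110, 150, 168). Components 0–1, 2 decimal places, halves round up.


R'=110/255≈0.4314, G'=150/255≈0.5882, B'=168/255≈0.6588
K = 1 - max(R',G',B') = 1 - 168/255 = 87/255 = 0.34117… → 0.34
(1-R'-K)/(1-K) simplifies to (max-R)/max with max = 168:
C = (168-110)/168 = 58/168 = 0.34523… → 0.35
M = (168-150)/168 = 18/168 = 0.10714… → 0.11
Y = (168-168)/168 = 0/168 = 0 → 0.00
= CMYK(0.35, 0.11, 0.00, 0.34)


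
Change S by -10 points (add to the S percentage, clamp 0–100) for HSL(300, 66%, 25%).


Original S = 66%
Adjustment = -10 percentage points
New S = 66 + (-10) = 56
Clamp to [0, 100] → 56
= HSL(300°, 56%, 25%)


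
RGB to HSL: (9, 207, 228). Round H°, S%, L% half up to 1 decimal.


Normalize: R'=9/255≈0.0353, G'=207/255≈0.8118, B'=228/255≈0.8941
Max=228/255, Min=9/255, Δ=Max-Min=219/255
L = (Max+Min)/2 = (228+9)/510 = 237/510 = 0.46470… → L = 46.5%
L ≤ 0.5 → S = Δ/(Max+Min) = 219/(228+9) = 219/237 = 0.92405… → S = 92.4%
(the 1/255 factors cancel in S and H, so raw channel differences can be used)
Max is B' → H = 60 × ((R-G)/Δ + 4) = 60 × ((9-207)/219 + 4)
  -198/219 + 4 = -0.9041… + 4 = 3.0958…
  H = 60 × 3.0958… = 185.753…° → H = 185.8°
= HSL(185.8°, 92.4%, 46.5%)


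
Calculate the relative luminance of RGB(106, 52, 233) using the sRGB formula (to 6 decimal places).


Linearize each channel (sRGB transfer function): c = v/255; c_lin = c/12.92 if c ≤ 0.04045, else ((c+0.055)/1.055)^2.4
  R: 106/255 ≈ 0.415686 > 0.04045 → ((0.415686+0.055)/1.055)^2.4 ≈ 0.144128
  G: 52/255 ≈ 0.203922 > 0.04045 → ((0.203922+0.055)/1.055)^2.4 ≈ 0.034340
  B: 233/255 ≈ 0.913725 > 0.04045 → ((0.913725+0.055)/1.055)^2.4 ≈ 0.814847
R_lin = 0.144128, G_lin = 0.034340, B_lin = 0.814847
L = 0.2126×R + 0.7152×G + 0.0722×B
L = 0.2126×0.144128 + 0.7152×0.034340 + 0.0722×0.814847
L ≈ 0.114033


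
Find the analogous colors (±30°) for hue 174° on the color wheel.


Base hue: 174°
Left analog: (174 - 30) mod 360 = 144°
Right analog: (174 + 30) mod 360 = 204°
Analogous hues = 144° and 204°


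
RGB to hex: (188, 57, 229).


R = 188 → BC (hex)
G = 57 → 39 (hex)
B = 229 → E5 (hex)
Hex = #BC39E5


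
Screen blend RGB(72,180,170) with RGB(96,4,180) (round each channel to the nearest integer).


Screen: C = 255 - (255-A)×(255-B)/255, rounded to nearest integer
R: 255 - (255-72)×(255-96)/255 = 255 - 29097/255 ≈ 255 - 114.106 = 140.894 → 141
G: 255 - (255-180)×(255-4)/255 = 255 - 18825/255 ≈ 255 - 73.824 = 181.176 → 181
B: 255 - (255-170)×(255-180)/255 = 255 - 6375/255 ≈ 255 - 25.000 = 230.000 → 230
= RGB(141, 181, 230)


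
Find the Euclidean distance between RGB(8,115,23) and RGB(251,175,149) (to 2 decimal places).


d = √[(R₁-R₂)² + (G₁-G₂)² + (B₁-B₂)²]
d = √[(8-251)² + (115-175)² + (23-149)²]
d = √[59049 + 3600 + 15876]
d = √78525
d ≈ 280.22


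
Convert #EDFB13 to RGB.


ED → 237 (R)
FB → 251 (G)
13 → 19 (B)
= RGB(237, 251, 19)


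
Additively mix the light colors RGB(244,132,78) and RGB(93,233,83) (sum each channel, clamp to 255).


Additive: each channel = min(255, C₁+C₂)
R: 244+93 = 337 → 255
G: 132+233 = 365 → 255
B: 78+83 = 161 → 161
= RGB(255, 255, 161)


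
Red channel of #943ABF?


Color: #943ABF
R = 94 = 148
G = 3A = 58
B = BF = 191
Red = 148


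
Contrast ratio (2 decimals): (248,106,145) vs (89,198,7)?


Linearize each sRGB channel c=v/255: c/12.92 if c ≤ 0.04045 else ((c+0.055)/1.055)^2.4
L = 0.2126×R_lin + 0.7152×G_lin + 0.0722×B_lin
Color 1 (248,106,145):
  R=248: 248/255≈0.9725 > 0.04045 → ((0.9725+0.055)/1.055)^2.4 ≈ 0.93869
  G=106: 106/255≈0.4157 > 0.04045 → ((0.4157+0.055)/1.055)^2.4 ≈ 0.14413
  B=145: 145/255≈0.5686 > 0.04045 → ((0.5686+0.055)/1.055)^2.4 ≈ 0.28315
  L1 = 0.2126×0.93869 + 0.7152×0.14413 + 0.0722×0.28315 ≈ 0.32309
Color 2 (89,198,7):
  R=89: 89/255≈0.3490 > 0.04045 → ((0.3490+0.055)/1.055)^2.4 ≈ 0.09990
  G=198: 198/255≈0.7765 > 0.04045 → ((0.7765+0.055)/1.055)^2.4 ≈ 0.56471
  B=7: 7/255≈0.0275 ≤ 0.04045 → 0.0275/12.92 ≈ 0.00212
  L2 = 0.2126×0.09990 + 0.7152×0.56471 + 0.0722×0.00212 ≈ 0.42527
Lighter = 0.42527, Darker = 0.32309
Ratio = (L_lighter + 0.05) / (L_darker + 0.05)
Ratio = (0.42527 + 0.05) / (0.32309 + 0.05) = 0.47527 / 0.37309 ≈ 1.2739
Ratio ≈ 1.27:1


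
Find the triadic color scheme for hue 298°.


Triadic: equally spaced at 120° intervals
H1 = 298°
H2 = (298 + 120) mod 360 = 58°
H3 = (298 + 240) mod 360 = 178°
Triadic = 298°, 58°, 178°


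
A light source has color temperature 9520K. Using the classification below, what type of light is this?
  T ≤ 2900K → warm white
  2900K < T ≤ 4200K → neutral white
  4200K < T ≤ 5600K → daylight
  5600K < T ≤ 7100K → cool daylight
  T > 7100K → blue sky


Temperature: 9520K
9520K > 7100K → blue sky
Classification: blue sky


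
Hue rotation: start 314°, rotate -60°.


New hue = (H + rotation) mod 360
New hue = (314 -60) mod 360
= 254 mod 360
= 254°


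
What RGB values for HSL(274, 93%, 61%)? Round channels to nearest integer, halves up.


H=274°, S=0.93, L=0.61
C = (1-|2L-1|)×S = (1-|0.22|)×0.93 = 0.7254
H' = H/60 = 274/60 ≈ 4.5667; X = C×(1-|H' mod 2 - 1|) = 0.41106
m = L - C/2 = 0.61 - 0.3627 = 0.2473
Sector ⌊H'⌋ = 4 → (R',G',B') = (0.41106, 0.0, 0.7254)
RGB = ((R'+m)×255, (G'+m)×255, (B'+m)×255) = (167.8818, 63.0615, 248.0385)
Round half up → RGB(168, 63, 248)


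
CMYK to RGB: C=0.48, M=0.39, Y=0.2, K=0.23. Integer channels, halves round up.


R = 255 × (1-C) × (1-K) = 255 × 0.52 × 0.77 = 102.102 → 102
G = 255 × (1-M) × (1-K) = 255 × 0.61 × 0.77 = 119.7735 → 120
B = 255 × (1-Y) × (1-K) = 255 × 0.80 × 0.77 = 157.08 → 157
= RGB(102, 120, 157)


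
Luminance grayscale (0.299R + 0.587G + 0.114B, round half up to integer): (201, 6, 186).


Gray = 0.299×R + 0.587×G + 0.114×B
Gray = 0.299×201 + 0.587×6 + 0.114×186
Gray = 60.099 + 3.522 + 21.204
Gray = 84.825 → round half up → 85
Gray = 85


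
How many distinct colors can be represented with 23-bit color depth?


Colors = 2^bits = 2^23
= 8,388,608 colors


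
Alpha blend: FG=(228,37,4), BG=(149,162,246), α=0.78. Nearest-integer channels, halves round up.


C = α×F + (1-α)×B, with 1-α = 0.22
R: 0.78×228 + 0.22×149 = 177.84 + 32.78 = 210.62 → 211
G: 0.78×37 + 0.22×162 = 28.86 + 35.64 = 64.50 → 65
B: 0.78×4 + 0.22×246 = 3.12 + 54.12 = 57.24 → 57
= RGB(211, 65, 57)


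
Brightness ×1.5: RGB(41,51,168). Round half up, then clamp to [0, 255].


Multiply each channel by 1.5, round half up, clamp to [0, 255]
R: 41×1.5 = 61.5 → round → 62
G: 51×1.5 = 76.5 → round → 77
B: 168×1.5 = 252
= RGB(62, 77, 252)


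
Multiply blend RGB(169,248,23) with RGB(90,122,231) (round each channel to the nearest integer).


Multiply: C = A×B/255, rounded to nearest integer
R: 169×90/255 = 15210/255 ≈ 59.647 → 60
G: 248×122/255 = 30256/255 ≈ 118.651 → 119
B: 23×231/255 = 5313/255 ≈ 20.835 → 21
= RGB(60, 119, 21)


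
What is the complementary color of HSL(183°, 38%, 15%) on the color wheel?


Complement = opposite side of color wheel = hue + 180°
H' = (183 + 180) mod 360 = 3°
S and L unchanged.
= HSL(3°, 38%, 15%)


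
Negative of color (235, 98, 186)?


Invert: (255-R, 255-G, 255-B)
R: 255-235 = 20
G: 255-98 = 157
B: 255-186 = 69
= RGB(20, 157, 69)


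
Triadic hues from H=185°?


Triadic: equally spaced at 120° intervals
H1 = 185°
H2 = (185 + 120) mod 360 = 305°
H3 = (185 + 240) mod 360 = 65°
Triadic = 185°, 305°, 65°


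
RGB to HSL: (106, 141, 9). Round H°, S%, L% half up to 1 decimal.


Normalize: R'=106/255≈0.4157, G'=141/255≈0.5529, B'=9/255≈0.0353
Max=141/255, Min=9/255, Δ=Max-Min=132/255
L = (Max+Min)/2 = (141+9)/510 = 150/510 = 0.29411… → L = 29.4%
L ≤ 0.5 → S = Δ/(Max+Min) = 132/(141+9) = 132/150 = 0.88 → S = 88.0%
(the 1/255 factors cancel in S and H, so raw channel differences can be used)
Max is G' → H = 60 × ((B-R)/Δ + 2) = 60 × ((9-106)/132 + 2)
  -97/132 + 2 = -0.7348… + 2 = 1.2651…
  H = 60 × 1.2651… = 75.909…° → H = 75.9°
= HSL(75.9°, 88.0%, 29.4%)


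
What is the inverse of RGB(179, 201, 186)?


Invert: (255-R, 255-G, 255-B)
R: 255-179 = 76
G: 255-201 = 54
B: 255-186 = 69
= RGB(76, 54, 69)


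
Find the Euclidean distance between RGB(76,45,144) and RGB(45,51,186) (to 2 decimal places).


d = √[(R₁-R₂)² + (G₁-G₂)² + (B₁-B₂)²]
d = √[(76-45)² + (45-51)² + (144-186)²]
d = √[961 + 36 + 1764]
d = √2761
d ≈ 52.55


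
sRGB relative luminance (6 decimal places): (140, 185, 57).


Linearize each channel (sRGB transfer function): c = v/255; c_lin = c/12.92 if c ≤ 0.04045, else ((c+0.055)/1.055)^2.4
  R: 140/255 ≈ 0.549020 > 0.04045 → ((0.549020+0.055)/1.055)^2.4 ≈ 0.262251
  G: 185/255 ≈ 0.725490 > 0.04045 → ((0.725490+0.055)/1.055)^2.4 ≈ 0.485150
  B: 57/255 ≈ 0.223529 > 0.04045 → ((0.223529+0.055)/1.055)^2.4 ≈ 0.040915
R_lin = 0.262251, G_lin = 0.485150, B_lin = 0.040915
L = 0.2126×R + 0.7152×G + 0.0722×B
L = 0.2126×0.262251 + 0.7152×0.485150 + 0.0722×0.040915
L ≈ 0.405688


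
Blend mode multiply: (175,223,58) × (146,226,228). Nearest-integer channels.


Multiply: C = A×B/255, rounded to nearest integer
R: 175×146/255 = 25550/255 ≈ 100.196 → 100
G: 223×226/255 = 50398/255 ≈ 197.639 → 198
B: 58×228/255 = 13224/255 ≈ 51.859 → 52
= RGB(100, 198, 52)


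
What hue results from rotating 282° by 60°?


New hue = (H + rotation) mod 360
New hue = (282 + 60) mod 360
= 342 mod 360
= 342°


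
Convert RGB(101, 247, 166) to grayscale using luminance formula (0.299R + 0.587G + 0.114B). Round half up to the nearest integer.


Gray = 0.299×R + 0.587×G + 0.114×B
Gray = 0.299×101 + 0.587×247 + 0.114×166
Gray = 30.199 + 144.989 + 18.924
Gray = 194.112 → round half up → 194
Gray = 194


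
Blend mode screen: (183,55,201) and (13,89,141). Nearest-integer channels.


Screen: C = 255 - (255-A)×(255-B)/255, rounded to nearest integer
R: 255 - (255-183)×(255-13)/255 = 255 - 17424/255 ≈ 255 - 68.329 = 186.671 → 187
G: 255 - (255-55)×(255-89)/255 = 255 - 33200/255 ≈ 255 - 130.196 = 124.804 → 125
B: 255 - (255-201)×(255-141)/255 = 255 - 6156/255 ≈ 255 - 24.141 = 230.859 → 231
= RGB(187, 125, 231)


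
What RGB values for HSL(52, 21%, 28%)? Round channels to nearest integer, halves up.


H=52°, S=0.21, L=0.28
C = (1-|2L-1|)×S = (1-|-0.44|)×0.21 = 0.1176
H' = H/60 = 52/60 ≈ 0.8667; X = C×(1-|H' mod 2 - 1|) = 0.10192
m = L - C/2 = 0.28 - 0.0588 = 0.2212
Sector ⌊H'⌋ = 0 → (R',G',B') = (0.1176, 0.10192, 0.0)
RGB = ((R'+m)×255, (G'+m)×255, (B'+m)×255) = (86.394, 82.3956, 56.406)
Round half up → RGB(86, 82, 56)


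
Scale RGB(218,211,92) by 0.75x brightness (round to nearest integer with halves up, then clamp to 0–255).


Multiply each channel by 0.75, round half up, clamp to [0, 255]
R: 218×0.75 = 163.5 → round → 164
G: 211×0.75 = 158.25 → round → 158
B: 92×0.75 = 69
= RGB(164, 158, 69)


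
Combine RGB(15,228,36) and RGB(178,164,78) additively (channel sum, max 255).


Additive: each channel = min(255, C₁+C₂)
R: 15+178 = 193 → 193
G: 228+164 = 392 → 255
B: 36+78 = 114 → 114
= RGB(193, 255, 114)


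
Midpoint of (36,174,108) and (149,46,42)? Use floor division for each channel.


Midpoint: each channel = ⌊(C₁+C₂)/2⌋
R: ⌊(36+149)/2⌋ = 92
G: ⌊(174+46)/2⌋ = 110
B: ⌊(108+42)/2⌋ = 75
= RGB(92, 110, 75)


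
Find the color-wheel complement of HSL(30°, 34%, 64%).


Complement = opposite side of color wheel = hue + 180°
H' = (30 + 180) mod 360 = 210°
S and L unchanged.
= HSL(210°, 34%, 64%)


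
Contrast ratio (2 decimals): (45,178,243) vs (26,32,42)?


Linearize each sRGB channel c=v/255: c/12.92 if c ≤ 0.04045 else ((c+0.055)/1.055)^2.4
L = 0.2126×R_lin + 0.7152×G_lin + 0.0722×B_lin
Color 1 (45,178,243):
  R=45: 45/255≈0.1765 > 0.04045 → ((0.1765+0.055)/1.055)^2.4 ≈ 0.02624
  G=178: 178/255≈0.6980 > 0.04045 → ((0.6980+0.055)/1.055)^2.4 ≈ 0.44520
  B=243: 243/255≈0.9529 > 0.04045 → ((0.9529+0.055)/1.055)^2.4 ≈ 0.89627
  L1 = 0.2126×0.02624 + 0.7152×0.44520 + 0.0722×0.89627 ≈ 0.38870
Color 2 (26,32,42):
  R=26: 26/255≈0.1020 > 0.04045 → ((0.1020+0.055)/1.055)^2.4 ≈ 0.01033
  G=32: 32/255≈0.1255 > 0.04045 → ((0.1255+0.055)/1.055)^2.4 ≈ 0.01444
  B=42: 42/255≈0.1647 > 0.04045 → ((0.1647+0.055)/1.055)^2.4 ≈ 0.02315
  L2 = 0.2126×0.01033 + 0.7152×0.01444 + 0.0722×0.02315 ≈ 0.01420
Lighter = 0.38870, Darker = 0.01420
Ratio = (L_lighter + 0.05) / (L_darker + 0.05)
Ratio = (0.38870 + 0.05) / (0.01420 + 0.05) = 0.43870 / 0.06420 ≈ 6.8335
Ratio ≈ 6.83:1


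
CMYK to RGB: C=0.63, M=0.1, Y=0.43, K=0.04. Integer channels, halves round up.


R = 255 × (1-C) × (1-K) = 255 × 0.37 × 0.96 = 90.576 → 91
G = 255 × (1-M) × (1-K) = 255 × 0.90 × 0.96 = 220.32 → 220
B = 255 × (1-Y) × (1-K) = 255 × 0.57 × 0.96 = 139.536 → 140
= RGB(91, 220, 140)


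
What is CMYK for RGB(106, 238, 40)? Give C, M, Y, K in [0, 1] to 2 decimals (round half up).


R'=106/255≈0.4157, G'=238/255≈0.9333, B'=40/255≈0.1569
K = 1 - max(R',G',B') = 1 - 238/255 = 17/255 = 0.06666… → 0.07
(1-R'-K)/(1-K) simplifies to (max-R)/max with max = 238:
C = (238-106)/238 = 132/238 = 0.55462… → 0.55
M = (238-238)/238 = 0/238 = 0 → 0.00
Y = (238-40)/238 = 198/238 = 0.83193… → 0.83
= CMYK(0.55, 0.00, 0.83, 0.07)


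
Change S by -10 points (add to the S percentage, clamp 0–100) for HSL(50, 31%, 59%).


Original S = 31%
Adjustment = -10 percentage points
New S = 31 + (-10) = 21
Clamp to [0, 100] → 21
= HSL(50°, 21%, 59%)


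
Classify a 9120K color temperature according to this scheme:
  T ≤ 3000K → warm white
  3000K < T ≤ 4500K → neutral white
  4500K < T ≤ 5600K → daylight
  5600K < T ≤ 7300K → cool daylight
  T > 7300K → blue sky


Temperature: 9120K
9120K > 7300K → blue sky
Classification: blue sky


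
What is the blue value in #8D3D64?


Color: #8D3D64
R = 8D = 141
G = 3D = 61
B = 64 = 100
Blue = 100


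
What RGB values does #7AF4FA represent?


7A → 122 (R)
F4 → 244 (G)
FA → 250 (B)
= RGB(122, 244, 250)


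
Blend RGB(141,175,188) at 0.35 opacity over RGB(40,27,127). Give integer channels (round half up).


C = α×F + (1-α)×B, with 1-α = 0.65
R: 0.35×141 + 0.65×40 = 49.35 + 26.00 = 75.35 → 75
G: 0.35×175 + 0.65×27 = 61.25 + 17.55 = 78.80 → 79
B: 0.35×188 + 0.65×127 = 65.80 + 82.55 = 148.35 → 148
= RGB(75, 79, 148)


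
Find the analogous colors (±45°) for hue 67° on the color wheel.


Base hue: 67°
Left analog: (67 - 45) mod 360 = 22°
Right analog: (67 + 45) mod 360 = 112°
Analogous hues = 22° and 112°


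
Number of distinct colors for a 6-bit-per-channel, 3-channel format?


Total bits = 6 bits/channel × 3 channels = 18 bits
Distinct colors = 2^18
= 262,144 colors


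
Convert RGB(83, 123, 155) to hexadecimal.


R = 83 → 53 (hex)
G = 123 → 7B (hex)
B = 155 → 9B (hex)
Hex = #537B9B


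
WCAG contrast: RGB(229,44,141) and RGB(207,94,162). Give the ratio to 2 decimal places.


Linearize each sRGB channel c=v/255: c/12.92 if c ≤ 0.04045 else ((c+0.055)/1.055)^2.4
L = 0.2126×R_lin + 0.7152×G_lin + 0.0722×B_lin
Color 1 (229,44,141):
  R=229: 229/255≈0.8980 > 0.04045 → ((0.8980+0.055)/1.055)^2.4 ≈ 0.78354
  G=44: 44/255≈0.1725 > 0.04045 → ((0.1725+0.055)/1.055)^2.4 ≈ 0.02519
  B=141: 141/255≈0.5529 > 0.04045 → ((0.5529+0.055)/1.055)^2.4 ≈ 0.26636
  L1 = 0.2126×0.78354 + 0.7152×0.02519 + 0.0722×0.26636 ≈ 0.20382
Color 2 (207,94,162):
  R=207: 207/255≈0.8118 > 0.04045 → ((0.8118+0.055)/1.055)^2.4 ≈ 0.62396
  G=94: 94/255≈0.3686 > 0.04045 → ((0.3686+0.055)/1.055)^2.4 ≈ 0.11193
  B=162: 162/255≈0.6353 > 0.04045 → ((0.6353+0.055)/1.055)^2.4 ≈ 0.36131
  L2 = 0.2126×0.62396 + 0.7152×0.11193 + 0.0722×0.36131 ≈ 0.23879
Lighter = 0.23879, Darker = 0.20382
Ratio = (L_lighter + 0.05) / (L_darker + 0.05)
Ratio = (0.23879 + 0.05) / (0.20382 + 0.05) = 0.28879 / 0.25382 ≈ 1.1378
Ratio ≈ 1.14:1


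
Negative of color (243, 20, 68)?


Invert: (255-R, 255-G, 255-B)
R: 255-243 = 12
G: 255-20 = 235
B: 255-68 = 187
= RGB(12, 235, 187)


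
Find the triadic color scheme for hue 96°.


Triadic: equally spaced at 120° intervals
H1 = 96°
H2 = (96 + 120) mod 360 = 216°
H3 = (96 + 240) mod 360 = 336°
Triadic = 96°, 216°, 336°


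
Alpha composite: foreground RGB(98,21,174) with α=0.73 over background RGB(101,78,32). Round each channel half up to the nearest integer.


C = α×F + (1-α)×B, with 1-α = 0.27
R: 0.73×98 + 0.27×101 = 71.54 + 27.27 = 98.81 → 99
G: 0.73×21 + 0.27×78 = 15.33 + 21.06 = 36.39 → 36
B: 0.73×174 + 0.27×32 = 127.02 + 8.64 = 135.66 → 136
= RGB(99, 36, 136)


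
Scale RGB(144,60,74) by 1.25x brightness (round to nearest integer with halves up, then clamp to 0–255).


Multiply each channel by 1.25, round half up, clamp to [0, 255]
R: 144×1.25 = 180
G: 60×1.25 = 75
B: 74×1.25 = 92.5 → round → 93
= RGB(180, 75, 93)


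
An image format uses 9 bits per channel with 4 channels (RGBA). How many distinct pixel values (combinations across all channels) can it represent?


Total bits = 9 bits/channel × 4 channels = 36 bits
Distinct pixel values = 2^36
= 68,719,476,736 pixel values


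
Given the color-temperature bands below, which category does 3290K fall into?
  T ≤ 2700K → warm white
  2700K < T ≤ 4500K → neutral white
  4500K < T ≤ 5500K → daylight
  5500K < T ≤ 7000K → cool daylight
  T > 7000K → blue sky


Temperature: 3290K
2700K < 3290K ≤ 4500K → neutral white
Classification: neutral white


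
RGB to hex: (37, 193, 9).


R = 37 → 25 (hex)
G = 193 → C1 (hex)
B = 9 → 09 (hex)
Hex = #25C109


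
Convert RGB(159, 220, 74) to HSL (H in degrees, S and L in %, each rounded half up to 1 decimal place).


Normalize: R'=159/255≈0.6235, G'=220/255≈0.8627, B'=74/255≈0.2902
Max=220/255, Min=74/255, Δ=Max-Min=146/255
L = (Max+Min)/2 = (220+74)/510 = 294/510 = 0.57647… → L = 57.6%
L > 0.5 → S = Δ/(2-Max-Min) = 146/(510-220-74) = 146/216 = 0.67592… → S = 67.6%
(the 1/255 factors cancel in S and H, so raw channel differences can be used)
Max is G' → H = 60 × ((B-R)/Δ + 2) = 60 × ((74-159)/146 + 2)
  -85/146 + 2 = -0.5821… + 2 = 1.4178…
  H = 60 × 1.4178… = 85.068…° → H = 85.1°
= HSL(85.1°, 67.6%, 57.6%)


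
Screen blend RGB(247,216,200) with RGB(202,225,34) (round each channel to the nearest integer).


Screen: C = 255 - (255-A)×(255-B)/255, rounded to nearest integer
R: 255 - (255-247)×(255-202)/255 = 255 - 424/255 ≈ 255 - 1.663 = 253.337 → 253
G: 255 - (255-216)×(255-225)/255 = 255 - 1170/255 ≈ 255 - 4.588 = 250.412 → 250
B: 255 - (255-200)×(255-34)/255 = 255 - 12155/255 ≈ 255 - 47.667 = 207.333 → 207
= RGB(253, 250, 207)


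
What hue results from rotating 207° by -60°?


New hue = (H + rotation) mod 360
New hue = (207 -60) mod 360
= 147 mod 360
= 147°


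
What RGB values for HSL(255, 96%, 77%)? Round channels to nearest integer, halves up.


H=255°, S=0.96, L=0.77
C = (1-|2L-1|)×S = (1-|0.54|)×0.96 = 0.4416
H' = H/60 = 255/60 ≈ 4.2500; X = C×(1-|H' mod 2 - 1|) = 0.1104
m = L - C/2 = 0.77 - 0.2208 = 0.5492
Sector ⌊H'⌋ = 4 → (R',G',B') = (0.1104, 0.0, 0.4416)
RGB = ((R'+m)×255, (G'+m)×255, (B'+m)×255) = (168.198, 140.046, 252.654)
Round half up → RGB(168, 140, 253)


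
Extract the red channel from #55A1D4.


Color: #55A1D4
R = 55 = 85
G = A1 = 161
B = D4 = 212
Red = 85


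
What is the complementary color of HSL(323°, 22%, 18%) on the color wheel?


Complement = opposite side of color wheel = hue + 180°
H' = (323 + 180) mod 360 = 143°
S and L unchanged.
= HSL(143°, 22%, 18%)


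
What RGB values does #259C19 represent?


25 → 37 (R)
9C → 156 (G)
19 → 25 (B)
= RGB(37, 156, 25)


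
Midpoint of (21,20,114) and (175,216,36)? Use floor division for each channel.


Midpoint: each channel = ⌊(C₁+C₂)/2⌋
R: ⌊(21+175)/2⌋ = 98
G: ⌊(20+216)/2⌋ = 118
B: ⌊(114+36)/2⌋ = 75
= RGB(98, 118, 75)


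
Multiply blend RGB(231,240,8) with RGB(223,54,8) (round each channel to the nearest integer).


Multiply: C = A×B/255, rounded to nearest integer
R: 231×223/255 = 51513/255 ≈ 202.012 → 202
G: 240×54/255 = 12960/255 ≈ 50.824 → 51
B: 8×8/255 = 64/255 ≈ 0.251 → 0
= RGB(202, 51, 0)


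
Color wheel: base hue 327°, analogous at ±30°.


Base hue: 327°
Left analog: (327 - 30) mod 360 = 297°
Right analog: (327 + 30) mod 360 = 357°
Analogous hues = 297° and 357°


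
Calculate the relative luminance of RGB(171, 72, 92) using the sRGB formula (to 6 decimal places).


Linearize each channel (sRGB transfer function): c = v/255; c_lin = c/12.92 if c ≤ 0.04045, else ((c+0.055)/1.055)^2.4
  R: 171/255 ≈ 0.670588 > 0.04045 → ((0.670588+0.055)/1.055)^2.4 ≈ 0.407240
  G: 72/255 ≈ 0.282353 > 0.04045 → ((0.282353+0.055)/1.055)^2.4 ≈ 0.064803
  B: 92/255 ≈ 0.360784 > 0.04045 → ((0.360784+0.055)/1.055)^2.4 ≈ 0.107023
R_lin = 0.407240, G_lin = 0.064803, B_lin = 0.107023
L = 0.2126×R + 0.7152×G + 0.0722×B
L = 0.2126×0.407240 + 0.7152×0.064803 + 0.0722×0.107023
L ≈ 0.140654


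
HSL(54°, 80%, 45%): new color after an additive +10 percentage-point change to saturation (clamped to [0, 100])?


Original S = 80%
Adjustment = +10 percentage points
New S = 80 + (10) = 90
Clamp to [0, 100] → 90
= HSL(54°, 90%, 45%)


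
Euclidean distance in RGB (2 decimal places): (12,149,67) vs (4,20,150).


d = √[(R₁-R₂)² + (G₁-G₂)² + (B₁-B₂)²]
d = √[(12-4)² + (149-20)² + (67-150)²]
d = √[64 + 16641 + 6889]
d = √23594
d ≈ 153.60
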